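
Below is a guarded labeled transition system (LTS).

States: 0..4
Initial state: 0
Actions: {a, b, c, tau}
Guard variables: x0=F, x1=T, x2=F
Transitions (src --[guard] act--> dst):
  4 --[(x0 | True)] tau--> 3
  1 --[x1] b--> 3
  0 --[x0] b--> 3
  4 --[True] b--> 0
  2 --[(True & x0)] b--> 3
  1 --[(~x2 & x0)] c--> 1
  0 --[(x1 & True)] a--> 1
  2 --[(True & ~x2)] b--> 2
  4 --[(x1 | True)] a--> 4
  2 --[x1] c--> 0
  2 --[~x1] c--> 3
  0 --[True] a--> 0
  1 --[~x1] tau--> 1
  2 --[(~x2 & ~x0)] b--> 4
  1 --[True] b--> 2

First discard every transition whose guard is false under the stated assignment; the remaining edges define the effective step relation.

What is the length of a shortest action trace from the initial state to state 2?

Answer: 2

Trace:
BFS to 2:
  Layer 0: {0}
  Layer 1: {1}
  Layer 2: {2,3}
first hit 2 at d=2 via a·b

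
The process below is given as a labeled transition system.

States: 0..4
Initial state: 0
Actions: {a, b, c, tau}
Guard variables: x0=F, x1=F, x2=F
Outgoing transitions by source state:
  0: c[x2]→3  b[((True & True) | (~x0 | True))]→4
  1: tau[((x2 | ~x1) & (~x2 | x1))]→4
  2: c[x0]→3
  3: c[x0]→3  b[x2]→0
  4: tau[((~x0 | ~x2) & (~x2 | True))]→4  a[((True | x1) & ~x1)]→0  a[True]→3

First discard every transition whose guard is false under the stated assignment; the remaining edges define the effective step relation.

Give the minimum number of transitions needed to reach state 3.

Layered search for 3:
  L0 = {0}
  L1 = {4}
  L2 = {3}
depth(3)=2, e.g. b·a

Answer: 2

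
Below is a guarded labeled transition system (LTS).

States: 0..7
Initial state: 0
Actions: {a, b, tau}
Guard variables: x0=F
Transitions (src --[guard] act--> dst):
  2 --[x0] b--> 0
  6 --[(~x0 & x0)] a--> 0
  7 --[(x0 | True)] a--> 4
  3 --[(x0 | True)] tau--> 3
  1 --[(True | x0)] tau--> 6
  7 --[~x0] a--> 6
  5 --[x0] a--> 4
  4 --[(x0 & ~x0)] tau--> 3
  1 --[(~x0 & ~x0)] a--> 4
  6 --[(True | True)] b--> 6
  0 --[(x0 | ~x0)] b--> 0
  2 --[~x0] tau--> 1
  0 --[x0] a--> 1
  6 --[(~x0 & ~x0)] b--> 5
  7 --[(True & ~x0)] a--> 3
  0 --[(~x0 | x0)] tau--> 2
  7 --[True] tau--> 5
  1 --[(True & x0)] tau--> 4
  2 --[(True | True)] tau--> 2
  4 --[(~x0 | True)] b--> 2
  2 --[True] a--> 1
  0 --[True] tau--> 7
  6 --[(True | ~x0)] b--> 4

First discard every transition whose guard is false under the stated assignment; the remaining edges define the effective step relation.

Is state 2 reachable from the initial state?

Guard filter leaves 17 enabled edge(s).
Layer 0: {0}
Layer 1: {2,7}  cumulative {0,2,7}
Layer 2: {1,3,4,5,6}  cumulative {0,1,2,3,4,5,6,7}
R = {0,1,2,3,4,5,6,7}
witness 2: tau

Answer: REACHABLE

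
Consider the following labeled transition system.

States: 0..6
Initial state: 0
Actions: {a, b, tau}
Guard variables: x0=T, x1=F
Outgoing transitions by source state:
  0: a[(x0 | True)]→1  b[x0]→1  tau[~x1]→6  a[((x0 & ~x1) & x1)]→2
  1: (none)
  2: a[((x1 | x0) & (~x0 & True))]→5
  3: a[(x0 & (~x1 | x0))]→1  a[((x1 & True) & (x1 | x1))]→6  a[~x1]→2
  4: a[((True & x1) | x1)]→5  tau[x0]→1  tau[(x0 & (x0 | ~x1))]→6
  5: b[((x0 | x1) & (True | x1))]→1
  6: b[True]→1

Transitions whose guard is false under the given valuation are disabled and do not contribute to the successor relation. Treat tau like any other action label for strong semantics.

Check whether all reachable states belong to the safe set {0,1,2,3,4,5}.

Answer: INVARIANT VIOLATED at state 6

Trace:
Allowed set {0,1,2,3,4,5}
R = {0,1,6}
  0: safe
  1: safe
  6: ✗ unsafe
witness against invariant: tau → 6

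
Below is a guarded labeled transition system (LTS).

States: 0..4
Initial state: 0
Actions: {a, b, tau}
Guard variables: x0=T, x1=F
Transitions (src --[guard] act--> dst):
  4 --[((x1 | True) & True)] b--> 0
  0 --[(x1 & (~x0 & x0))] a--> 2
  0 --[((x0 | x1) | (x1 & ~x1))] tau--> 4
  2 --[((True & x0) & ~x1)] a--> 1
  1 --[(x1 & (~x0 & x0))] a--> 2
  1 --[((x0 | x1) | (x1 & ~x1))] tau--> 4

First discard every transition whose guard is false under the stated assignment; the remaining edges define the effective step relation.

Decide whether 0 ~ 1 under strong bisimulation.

Answer: BISIMILAR

Analysis:
Bisimulation quotient by refinement:
  P[0] = {{0,1,2,3,4}}
  P[1] = {{0,1},{2},{3},{4}}
4 equivalence class(es) (converged in 2)
class of 0: {0,1}; class of 1: {0,1}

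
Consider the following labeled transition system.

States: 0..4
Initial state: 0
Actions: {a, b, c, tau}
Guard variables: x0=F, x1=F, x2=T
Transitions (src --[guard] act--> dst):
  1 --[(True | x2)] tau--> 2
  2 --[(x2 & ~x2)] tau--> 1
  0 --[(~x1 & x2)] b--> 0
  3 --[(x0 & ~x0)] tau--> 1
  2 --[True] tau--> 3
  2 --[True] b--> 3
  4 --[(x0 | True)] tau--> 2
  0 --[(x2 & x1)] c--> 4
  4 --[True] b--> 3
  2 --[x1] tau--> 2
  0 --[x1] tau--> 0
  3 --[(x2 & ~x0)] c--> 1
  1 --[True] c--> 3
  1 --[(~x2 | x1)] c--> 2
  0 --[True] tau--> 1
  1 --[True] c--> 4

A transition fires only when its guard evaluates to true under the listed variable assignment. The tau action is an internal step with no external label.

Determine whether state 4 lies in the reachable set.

Answer: REACHABLE

Analysis:
After dropping false guards: 10 live edges.
L0 = {0}
L1 = {1}  total {0,1}
L2 = {2,3,4}  total {0,1,2,3,4}
Reach set: {0,1,2,3,4}
witness 4: tau·c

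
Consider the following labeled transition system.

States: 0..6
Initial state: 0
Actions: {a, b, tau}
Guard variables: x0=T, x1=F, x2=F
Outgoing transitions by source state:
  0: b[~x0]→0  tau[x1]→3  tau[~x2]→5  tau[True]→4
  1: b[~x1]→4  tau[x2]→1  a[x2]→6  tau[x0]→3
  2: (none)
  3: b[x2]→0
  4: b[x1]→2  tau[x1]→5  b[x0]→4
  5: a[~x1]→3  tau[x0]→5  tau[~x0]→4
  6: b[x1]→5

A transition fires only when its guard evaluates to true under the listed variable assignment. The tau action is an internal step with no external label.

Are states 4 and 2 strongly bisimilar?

Answer: NOT BISIMILAR

Analysis:
Bisimulation quotient by refinement:
  round 0: {{0,1,2,3,4,5,6}}
  round 1: {{0},{1},{2,3,6},{4},{5}}
stable after 2 split(s): 5 block(s)
[4]={4}  [2]={2,3,6}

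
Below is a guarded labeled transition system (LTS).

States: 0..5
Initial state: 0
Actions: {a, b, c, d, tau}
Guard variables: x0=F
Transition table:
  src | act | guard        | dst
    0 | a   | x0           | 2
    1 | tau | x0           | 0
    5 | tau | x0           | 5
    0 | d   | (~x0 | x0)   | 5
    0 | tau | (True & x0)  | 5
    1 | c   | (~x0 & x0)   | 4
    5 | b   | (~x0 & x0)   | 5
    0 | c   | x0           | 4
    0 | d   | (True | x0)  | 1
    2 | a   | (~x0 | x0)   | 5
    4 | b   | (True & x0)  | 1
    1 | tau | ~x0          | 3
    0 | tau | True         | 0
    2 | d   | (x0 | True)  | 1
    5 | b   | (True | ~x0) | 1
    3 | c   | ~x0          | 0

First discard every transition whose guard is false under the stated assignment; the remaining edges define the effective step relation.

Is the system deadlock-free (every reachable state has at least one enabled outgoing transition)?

Reachable = {0,1,3,5}
  0: d→1  d→5  tau→0  [3 out]
  1: tau→3  [1 out]
  3: c→0  [1 out]
  5: b→1  [1 out]

Answer: DEADLOCK-FREE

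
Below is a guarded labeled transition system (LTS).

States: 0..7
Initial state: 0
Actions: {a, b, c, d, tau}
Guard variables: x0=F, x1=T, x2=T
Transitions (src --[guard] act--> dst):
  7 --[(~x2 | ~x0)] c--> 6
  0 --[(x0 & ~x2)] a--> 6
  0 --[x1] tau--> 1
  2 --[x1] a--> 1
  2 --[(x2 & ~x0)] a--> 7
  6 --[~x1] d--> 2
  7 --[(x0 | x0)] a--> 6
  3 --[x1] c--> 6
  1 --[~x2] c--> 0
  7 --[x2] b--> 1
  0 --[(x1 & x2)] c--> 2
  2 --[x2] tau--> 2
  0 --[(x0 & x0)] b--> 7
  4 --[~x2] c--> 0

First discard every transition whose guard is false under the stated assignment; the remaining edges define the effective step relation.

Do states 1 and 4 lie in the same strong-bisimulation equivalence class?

Answer: BISIMILAR

Trace:
Refine partition for ~:
  round 0: {{0,1,2,3,4,5,6,7}}
  round 1: {{0},{1,4,5,6},{2},{3},{7}}
stable after 2 split(s): 5 block(s)
[1]={1,4,5,6}  [4]={1,4,5,6}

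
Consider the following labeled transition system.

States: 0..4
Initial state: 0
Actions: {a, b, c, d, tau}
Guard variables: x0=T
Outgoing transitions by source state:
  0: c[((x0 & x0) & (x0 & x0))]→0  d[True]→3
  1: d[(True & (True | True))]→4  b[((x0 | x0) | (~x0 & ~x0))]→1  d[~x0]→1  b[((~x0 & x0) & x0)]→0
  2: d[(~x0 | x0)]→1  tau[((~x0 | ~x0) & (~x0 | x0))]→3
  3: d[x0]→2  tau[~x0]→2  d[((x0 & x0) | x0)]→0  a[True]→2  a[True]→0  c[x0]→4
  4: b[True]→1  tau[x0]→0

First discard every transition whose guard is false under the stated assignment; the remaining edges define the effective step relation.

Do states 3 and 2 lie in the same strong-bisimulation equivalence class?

Answer: NOT BISIMILAR

Trace:
Compute ~ classes (split until stable):
  π0 = {{0,1,2,3,4}}
  π1 = {{0},{1},{2},{3},{4}}
5 equivalence class(es) (converged in 2)
class of 3: {3}; class of 2: {2}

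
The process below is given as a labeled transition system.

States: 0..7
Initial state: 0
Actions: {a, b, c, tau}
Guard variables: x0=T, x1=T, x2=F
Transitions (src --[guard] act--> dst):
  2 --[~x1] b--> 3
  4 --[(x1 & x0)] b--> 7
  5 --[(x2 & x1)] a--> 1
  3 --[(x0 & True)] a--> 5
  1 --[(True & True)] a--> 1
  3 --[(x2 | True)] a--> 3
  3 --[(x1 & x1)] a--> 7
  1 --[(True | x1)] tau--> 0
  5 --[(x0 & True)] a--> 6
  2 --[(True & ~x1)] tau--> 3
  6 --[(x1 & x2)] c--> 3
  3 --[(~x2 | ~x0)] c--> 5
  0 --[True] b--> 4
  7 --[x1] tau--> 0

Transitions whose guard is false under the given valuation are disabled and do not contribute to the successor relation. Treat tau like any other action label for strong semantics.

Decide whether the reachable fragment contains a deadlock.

Reachable = {0,4,7}
  0: b→4  [1 out]
  4: b→7  [1 out]
  7: tau→0  [1 out]

Answer: DEADLOCK-FREE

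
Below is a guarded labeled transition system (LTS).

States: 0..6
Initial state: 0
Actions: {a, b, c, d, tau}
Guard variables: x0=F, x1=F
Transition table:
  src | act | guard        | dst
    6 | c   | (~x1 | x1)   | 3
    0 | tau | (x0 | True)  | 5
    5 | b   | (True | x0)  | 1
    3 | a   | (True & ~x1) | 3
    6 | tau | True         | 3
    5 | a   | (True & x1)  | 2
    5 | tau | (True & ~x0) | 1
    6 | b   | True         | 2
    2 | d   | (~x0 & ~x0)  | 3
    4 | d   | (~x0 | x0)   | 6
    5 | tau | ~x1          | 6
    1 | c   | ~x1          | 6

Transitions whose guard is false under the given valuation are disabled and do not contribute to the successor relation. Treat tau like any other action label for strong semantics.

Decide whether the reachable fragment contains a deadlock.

Reachable = {0,1,2,3,5,6}
  0: tau→5  [deg 1]
  1: c→6  [deg 1]
  2: d→3  [deg 1]
  3: a→3  [deg 1]
  5: b→1  tau→1  tau→6  [deg 3]
  6: b→2  c→3  tau→3  [deg 3]

Answer: DEADLOCK-FREE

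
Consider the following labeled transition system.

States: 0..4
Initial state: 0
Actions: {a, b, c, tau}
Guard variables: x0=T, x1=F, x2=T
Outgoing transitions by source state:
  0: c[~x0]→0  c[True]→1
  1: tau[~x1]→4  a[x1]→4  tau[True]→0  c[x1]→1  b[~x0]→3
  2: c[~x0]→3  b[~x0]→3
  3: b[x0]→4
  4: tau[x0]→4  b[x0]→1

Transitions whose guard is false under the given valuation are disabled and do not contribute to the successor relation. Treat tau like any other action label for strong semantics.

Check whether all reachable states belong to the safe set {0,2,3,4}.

Safe = {0,2,3,4}
Reach set: {0,1,4}
  0: ok
  1: outside
  4: ok
counterexample path to 1: c

Answer: INVARIANT VIOLATED at state 1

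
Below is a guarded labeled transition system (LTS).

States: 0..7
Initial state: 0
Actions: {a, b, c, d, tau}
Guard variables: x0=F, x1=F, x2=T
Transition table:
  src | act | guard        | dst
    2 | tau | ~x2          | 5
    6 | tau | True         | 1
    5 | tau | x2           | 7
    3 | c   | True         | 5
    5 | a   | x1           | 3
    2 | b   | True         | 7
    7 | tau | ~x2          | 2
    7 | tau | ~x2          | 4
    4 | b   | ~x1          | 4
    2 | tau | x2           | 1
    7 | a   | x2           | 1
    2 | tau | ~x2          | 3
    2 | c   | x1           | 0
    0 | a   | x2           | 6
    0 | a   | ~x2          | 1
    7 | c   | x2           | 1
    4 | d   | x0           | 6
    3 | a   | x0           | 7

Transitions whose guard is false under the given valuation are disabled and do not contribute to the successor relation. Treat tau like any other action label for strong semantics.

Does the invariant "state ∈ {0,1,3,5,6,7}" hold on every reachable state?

Inv-set: {0,1,3,5,6,7}
Reachable = {0,1,6}
  0: safe
  1: safe
  6: safe

Answer: INVARIANT HOLDS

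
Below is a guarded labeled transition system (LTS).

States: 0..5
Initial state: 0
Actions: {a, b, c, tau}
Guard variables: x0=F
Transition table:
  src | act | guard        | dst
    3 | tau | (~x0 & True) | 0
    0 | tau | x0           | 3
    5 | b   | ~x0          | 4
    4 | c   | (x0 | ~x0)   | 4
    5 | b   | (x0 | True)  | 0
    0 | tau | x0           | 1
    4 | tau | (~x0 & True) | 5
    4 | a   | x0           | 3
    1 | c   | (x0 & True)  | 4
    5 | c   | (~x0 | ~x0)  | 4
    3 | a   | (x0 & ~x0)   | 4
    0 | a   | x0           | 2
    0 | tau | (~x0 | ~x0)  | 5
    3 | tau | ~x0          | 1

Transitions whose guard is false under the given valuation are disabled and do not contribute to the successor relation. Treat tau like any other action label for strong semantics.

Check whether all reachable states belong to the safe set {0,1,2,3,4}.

Answer: INVARIANT VIOLATED at state 5

Working:
Inv-set: {0,1,2,3,4}
Reachable = {0,4,5}
  0: ok
  4: ok
  5: ✗ unsafe
witness against invariant: tau → 5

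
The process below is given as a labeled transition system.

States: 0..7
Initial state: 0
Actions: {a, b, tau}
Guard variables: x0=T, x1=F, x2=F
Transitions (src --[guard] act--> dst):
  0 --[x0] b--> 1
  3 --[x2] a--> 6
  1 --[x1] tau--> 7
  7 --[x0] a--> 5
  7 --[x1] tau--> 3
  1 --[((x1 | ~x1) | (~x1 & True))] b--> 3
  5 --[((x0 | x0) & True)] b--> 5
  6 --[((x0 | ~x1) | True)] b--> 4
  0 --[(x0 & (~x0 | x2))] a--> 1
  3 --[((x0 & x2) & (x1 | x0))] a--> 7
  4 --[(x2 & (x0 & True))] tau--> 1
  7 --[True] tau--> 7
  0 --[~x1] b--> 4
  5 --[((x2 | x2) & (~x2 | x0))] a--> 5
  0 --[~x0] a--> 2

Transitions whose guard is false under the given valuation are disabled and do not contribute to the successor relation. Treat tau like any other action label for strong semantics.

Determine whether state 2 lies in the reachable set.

Guard filter leaves 7 enabled edge(s).
L0 = {0}
L1 = {1,4}  cumulative {0,1,4}
L2 = {3}  cumulative {0,1,3,4}
R = {0,1,3,4}

Answer: UNREACHABLE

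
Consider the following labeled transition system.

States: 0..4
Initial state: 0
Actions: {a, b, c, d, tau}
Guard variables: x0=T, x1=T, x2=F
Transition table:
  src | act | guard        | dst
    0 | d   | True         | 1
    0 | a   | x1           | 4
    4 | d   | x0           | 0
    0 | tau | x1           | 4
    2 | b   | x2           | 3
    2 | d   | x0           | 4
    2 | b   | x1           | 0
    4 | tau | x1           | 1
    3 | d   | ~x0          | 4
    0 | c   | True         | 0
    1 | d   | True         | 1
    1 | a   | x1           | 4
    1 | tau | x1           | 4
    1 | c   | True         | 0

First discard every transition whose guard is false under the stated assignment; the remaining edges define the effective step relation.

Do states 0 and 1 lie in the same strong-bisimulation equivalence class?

Bisimulation quotient by refinement:
  P[0] = {{0,1,2,3,4}}
  P[1] = {{0,1},{2},{3},{4}}
Fixed point at round 2; 4 class(es).
[0]={0,1}  [1]={0,1}

Answer: BISIMILAR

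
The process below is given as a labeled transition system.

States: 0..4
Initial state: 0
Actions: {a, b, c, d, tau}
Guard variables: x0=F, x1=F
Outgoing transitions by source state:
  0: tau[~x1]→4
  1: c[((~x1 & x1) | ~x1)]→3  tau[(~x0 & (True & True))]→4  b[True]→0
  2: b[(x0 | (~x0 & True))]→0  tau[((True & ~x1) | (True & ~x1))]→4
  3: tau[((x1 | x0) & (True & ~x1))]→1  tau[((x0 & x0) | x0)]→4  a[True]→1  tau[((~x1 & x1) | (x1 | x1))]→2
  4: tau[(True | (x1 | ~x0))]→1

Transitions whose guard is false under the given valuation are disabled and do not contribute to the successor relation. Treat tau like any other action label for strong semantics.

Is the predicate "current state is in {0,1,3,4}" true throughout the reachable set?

Answer: INVARIANT HOLDS

Trace:
Allowed set {0,1,3,4}
Reachable = {0,1,3,4}
  0: safe
  1: safe
  3: safe
  4: safe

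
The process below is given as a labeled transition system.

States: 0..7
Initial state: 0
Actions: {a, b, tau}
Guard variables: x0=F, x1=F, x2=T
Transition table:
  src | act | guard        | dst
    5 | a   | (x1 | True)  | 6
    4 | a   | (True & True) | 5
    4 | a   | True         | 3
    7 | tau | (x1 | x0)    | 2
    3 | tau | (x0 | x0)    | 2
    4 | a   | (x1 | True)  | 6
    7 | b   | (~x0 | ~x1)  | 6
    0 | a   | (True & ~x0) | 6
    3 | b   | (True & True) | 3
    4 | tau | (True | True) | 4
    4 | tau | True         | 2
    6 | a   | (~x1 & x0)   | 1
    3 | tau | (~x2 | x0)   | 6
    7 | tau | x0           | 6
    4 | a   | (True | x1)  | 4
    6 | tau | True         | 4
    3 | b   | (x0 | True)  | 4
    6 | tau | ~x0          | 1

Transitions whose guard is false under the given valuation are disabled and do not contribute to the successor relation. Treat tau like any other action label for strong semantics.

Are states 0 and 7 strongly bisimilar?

Answer: NOT BISIMILAR

Working:
Bisimulation quotient by refinement:
  π0 = {{0,1,2,3,4,5,6,7}}
  π1 = {{0,5},{1,2},{3,7},{4},{6}}
  π2 = {{0,5},{1,2},{3},{4},{6},{7}}
6 equivalence class(es) (converged in 3)
0∈{0,5}, 7∈{7}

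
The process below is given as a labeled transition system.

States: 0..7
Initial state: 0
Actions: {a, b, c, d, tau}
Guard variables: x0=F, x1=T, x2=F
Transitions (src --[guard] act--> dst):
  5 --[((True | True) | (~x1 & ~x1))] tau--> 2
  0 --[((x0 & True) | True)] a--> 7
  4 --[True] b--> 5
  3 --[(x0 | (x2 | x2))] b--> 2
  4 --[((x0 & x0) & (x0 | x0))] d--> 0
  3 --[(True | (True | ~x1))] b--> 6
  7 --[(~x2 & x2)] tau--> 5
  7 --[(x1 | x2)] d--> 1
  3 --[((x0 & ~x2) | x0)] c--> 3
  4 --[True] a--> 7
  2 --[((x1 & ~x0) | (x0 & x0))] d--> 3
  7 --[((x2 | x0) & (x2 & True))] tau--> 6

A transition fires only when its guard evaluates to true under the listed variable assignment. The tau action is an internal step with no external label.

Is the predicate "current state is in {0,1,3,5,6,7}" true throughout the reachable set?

Answer: INVARIANT HOLDS

Trace:
Allowed set {0,1,3,5,6,7}
Reach set: {0,1,7}
  0: ✓
  1: ✓
  7: ✓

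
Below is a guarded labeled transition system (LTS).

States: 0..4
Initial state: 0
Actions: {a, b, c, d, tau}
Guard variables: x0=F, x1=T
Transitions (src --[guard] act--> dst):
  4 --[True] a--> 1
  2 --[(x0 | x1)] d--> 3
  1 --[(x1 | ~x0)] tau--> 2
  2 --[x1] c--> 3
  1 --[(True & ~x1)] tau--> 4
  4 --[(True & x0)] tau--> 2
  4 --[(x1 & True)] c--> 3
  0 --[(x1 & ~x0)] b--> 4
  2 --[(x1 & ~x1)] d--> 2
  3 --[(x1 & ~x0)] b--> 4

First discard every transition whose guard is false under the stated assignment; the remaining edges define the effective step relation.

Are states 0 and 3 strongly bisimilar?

Answer: BISIMILAR

Trace:
Refine partition for ~:
  P[0] = {{0,1,2,3,4}}
  P[1] = {{0,3},{1},{2},{4}}
Fixed point at round 2; 4 class(es).
[0]={0,3}  [3]={0,3}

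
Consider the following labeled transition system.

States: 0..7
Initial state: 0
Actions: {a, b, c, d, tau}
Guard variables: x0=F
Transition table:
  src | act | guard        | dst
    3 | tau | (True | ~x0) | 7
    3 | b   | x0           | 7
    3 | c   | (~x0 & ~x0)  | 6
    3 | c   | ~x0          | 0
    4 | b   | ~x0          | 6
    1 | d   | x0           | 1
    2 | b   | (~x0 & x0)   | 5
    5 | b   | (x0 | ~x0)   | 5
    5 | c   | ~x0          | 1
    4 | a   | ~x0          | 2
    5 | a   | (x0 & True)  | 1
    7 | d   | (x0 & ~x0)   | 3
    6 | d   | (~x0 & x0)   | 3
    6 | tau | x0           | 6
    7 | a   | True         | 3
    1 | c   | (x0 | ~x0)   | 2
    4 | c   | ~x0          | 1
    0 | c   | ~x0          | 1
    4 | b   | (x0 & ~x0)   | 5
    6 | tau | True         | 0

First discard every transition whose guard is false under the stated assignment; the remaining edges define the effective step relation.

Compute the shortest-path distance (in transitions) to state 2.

Answer: 2

Working:
BFS to 2:
  Layer 0: {0}
  Layer 1: {1}
  Layer 2: {2}
2 enters at depth 2; path c·c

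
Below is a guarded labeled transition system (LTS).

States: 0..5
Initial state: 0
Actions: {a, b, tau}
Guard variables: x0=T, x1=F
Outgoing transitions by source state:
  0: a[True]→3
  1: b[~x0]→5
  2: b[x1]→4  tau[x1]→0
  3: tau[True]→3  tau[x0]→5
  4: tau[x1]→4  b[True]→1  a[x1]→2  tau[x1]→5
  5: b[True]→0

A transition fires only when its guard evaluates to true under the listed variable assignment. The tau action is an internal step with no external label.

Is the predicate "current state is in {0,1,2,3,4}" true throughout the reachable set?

Answer: INVARIANT VIOLATED at state 5

Trace:
Inv-set: {0,1,2,3,4}
Reach set: {0,3,5}
  0: safe
  3: safe
  5: VIOLATES
counterexample path to 5: a·tau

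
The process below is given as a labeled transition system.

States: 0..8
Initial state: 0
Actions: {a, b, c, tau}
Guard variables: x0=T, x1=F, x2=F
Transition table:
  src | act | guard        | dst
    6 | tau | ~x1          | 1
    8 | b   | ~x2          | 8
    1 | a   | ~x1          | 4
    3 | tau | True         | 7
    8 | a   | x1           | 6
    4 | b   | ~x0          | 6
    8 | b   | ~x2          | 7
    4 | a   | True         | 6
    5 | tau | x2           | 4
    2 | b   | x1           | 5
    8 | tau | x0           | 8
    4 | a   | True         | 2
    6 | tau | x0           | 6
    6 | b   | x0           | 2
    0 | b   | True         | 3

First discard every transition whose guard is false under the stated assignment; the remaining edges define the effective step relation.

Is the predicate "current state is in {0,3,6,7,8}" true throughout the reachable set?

Allowed set {0,3,6,7,8}
Reach set: {0,3,7}
  0: safe
  3: safe
  7: safe

Answer: INVARIANT HOLDS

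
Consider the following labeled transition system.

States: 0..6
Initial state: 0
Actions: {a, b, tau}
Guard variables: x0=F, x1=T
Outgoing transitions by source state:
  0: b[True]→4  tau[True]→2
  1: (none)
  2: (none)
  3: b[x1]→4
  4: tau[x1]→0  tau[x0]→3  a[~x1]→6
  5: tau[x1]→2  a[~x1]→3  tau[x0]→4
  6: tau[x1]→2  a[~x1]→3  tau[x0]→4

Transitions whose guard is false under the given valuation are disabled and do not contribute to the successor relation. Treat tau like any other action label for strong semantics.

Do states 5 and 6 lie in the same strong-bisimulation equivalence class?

Bisimulation quotient by refinement:
  P[0] = {{0,1,2,3,4,5,6}}
  P[1] = {{0},{1,2},{3},{4,5,6}}
  P[2] = {{0},{1,2},{3},{4},{5,6}}
5 equivalence class(es) (converged in 3)
5∈{5,6}, 6∈{5,6}

Answer: BISIMILAR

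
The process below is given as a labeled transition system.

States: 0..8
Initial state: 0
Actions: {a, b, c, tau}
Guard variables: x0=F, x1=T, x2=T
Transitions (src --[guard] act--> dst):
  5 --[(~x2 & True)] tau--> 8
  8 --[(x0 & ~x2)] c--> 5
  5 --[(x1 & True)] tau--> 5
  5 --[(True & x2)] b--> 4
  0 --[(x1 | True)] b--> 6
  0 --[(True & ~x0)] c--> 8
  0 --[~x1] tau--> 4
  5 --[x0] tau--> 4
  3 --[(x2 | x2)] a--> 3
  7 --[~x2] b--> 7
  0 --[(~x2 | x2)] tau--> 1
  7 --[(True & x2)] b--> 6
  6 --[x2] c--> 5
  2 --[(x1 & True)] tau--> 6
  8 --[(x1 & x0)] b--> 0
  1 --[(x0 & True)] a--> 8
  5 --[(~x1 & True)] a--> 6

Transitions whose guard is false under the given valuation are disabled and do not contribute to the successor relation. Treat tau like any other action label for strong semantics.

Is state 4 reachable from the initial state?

Answer: REACHABLE

Analysis:
9 transition(s) survive guard evaluation.
Layer 0: {0}
Layer 1: {1,6,8}  total {0,1,6,8}
Layer 2: {5}  total {0,1,5,6,8}
Layer 3: {4}  total {0,1,4,5,6,8}
R = {0,1,4,5,6,8}
trace reaching 4: b·c·b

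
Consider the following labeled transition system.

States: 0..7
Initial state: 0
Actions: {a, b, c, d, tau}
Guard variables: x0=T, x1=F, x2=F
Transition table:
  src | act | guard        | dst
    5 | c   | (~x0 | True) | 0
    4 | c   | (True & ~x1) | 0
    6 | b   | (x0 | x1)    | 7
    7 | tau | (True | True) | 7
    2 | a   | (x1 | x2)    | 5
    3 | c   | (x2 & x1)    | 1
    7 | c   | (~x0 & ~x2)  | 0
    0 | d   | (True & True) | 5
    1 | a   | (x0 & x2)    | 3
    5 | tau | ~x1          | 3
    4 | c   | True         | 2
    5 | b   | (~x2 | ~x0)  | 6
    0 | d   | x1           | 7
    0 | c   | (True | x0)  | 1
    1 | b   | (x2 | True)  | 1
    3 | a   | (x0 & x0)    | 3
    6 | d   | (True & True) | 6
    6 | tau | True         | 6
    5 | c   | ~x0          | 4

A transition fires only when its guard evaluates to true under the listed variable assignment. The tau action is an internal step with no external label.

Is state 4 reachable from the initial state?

13 transition(s) survive guard evaluation.
Layer 0: {0}
Layer 1: {1,5}  total {0,1,5}
Layer 2: {3,6}  total {0,1,3,5,6}
Layer 3: {7}  total {0,1,3,5,6,7}
Reach set: {0,1,3,5,6,7}

Answer: UNREACHABLE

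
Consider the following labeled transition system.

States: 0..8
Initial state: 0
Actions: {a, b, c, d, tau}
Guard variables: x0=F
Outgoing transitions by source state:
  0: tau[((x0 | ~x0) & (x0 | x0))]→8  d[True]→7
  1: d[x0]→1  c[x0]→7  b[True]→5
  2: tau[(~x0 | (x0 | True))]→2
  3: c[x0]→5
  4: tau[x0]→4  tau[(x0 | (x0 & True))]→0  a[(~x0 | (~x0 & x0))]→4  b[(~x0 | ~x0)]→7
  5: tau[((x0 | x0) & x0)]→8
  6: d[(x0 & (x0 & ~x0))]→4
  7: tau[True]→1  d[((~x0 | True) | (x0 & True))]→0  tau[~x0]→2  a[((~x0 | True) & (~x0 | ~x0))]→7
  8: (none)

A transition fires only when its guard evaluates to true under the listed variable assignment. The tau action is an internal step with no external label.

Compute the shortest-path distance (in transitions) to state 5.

Breadth-first toward 5:
  L0 = {0}
  L1 = {7}
  L2 = {1,2}
  L3 = {5}
depth(5)=3, e.g. d·tau·b

Answer: 3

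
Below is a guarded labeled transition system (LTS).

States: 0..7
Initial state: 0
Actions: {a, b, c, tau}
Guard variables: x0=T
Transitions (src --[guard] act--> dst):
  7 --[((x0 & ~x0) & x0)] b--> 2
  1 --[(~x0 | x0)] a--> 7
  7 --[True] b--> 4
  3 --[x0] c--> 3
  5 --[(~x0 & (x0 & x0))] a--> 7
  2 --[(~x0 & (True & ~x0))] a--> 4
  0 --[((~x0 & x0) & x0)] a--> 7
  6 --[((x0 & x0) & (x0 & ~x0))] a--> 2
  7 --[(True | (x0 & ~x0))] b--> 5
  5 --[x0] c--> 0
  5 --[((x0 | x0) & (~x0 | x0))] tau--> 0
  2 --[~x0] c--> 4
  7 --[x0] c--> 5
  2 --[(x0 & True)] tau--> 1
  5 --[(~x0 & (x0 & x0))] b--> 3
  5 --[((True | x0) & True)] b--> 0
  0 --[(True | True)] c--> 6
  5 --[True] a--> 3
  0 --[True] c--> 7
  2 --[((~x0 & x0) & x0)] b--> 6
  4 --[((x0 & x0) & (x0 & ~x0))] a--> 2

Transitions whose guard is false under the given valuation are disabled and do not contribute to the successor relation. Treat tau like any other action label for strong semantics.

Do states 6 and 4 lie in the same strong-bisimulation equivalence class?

Refine partition for ~:
  π0 = {{0,1,2,3,4,5,6,7}}
  π1 = {{0,3},{1},{2},{4,6},{5},{7}}
  π2 = {{0},{1},{2},{3},{4,6},{5},{7}}
7 equivalence class(es) (converged in 3)
6∈{4,6}, 4∈{4,6}

Answer: BISIMILAR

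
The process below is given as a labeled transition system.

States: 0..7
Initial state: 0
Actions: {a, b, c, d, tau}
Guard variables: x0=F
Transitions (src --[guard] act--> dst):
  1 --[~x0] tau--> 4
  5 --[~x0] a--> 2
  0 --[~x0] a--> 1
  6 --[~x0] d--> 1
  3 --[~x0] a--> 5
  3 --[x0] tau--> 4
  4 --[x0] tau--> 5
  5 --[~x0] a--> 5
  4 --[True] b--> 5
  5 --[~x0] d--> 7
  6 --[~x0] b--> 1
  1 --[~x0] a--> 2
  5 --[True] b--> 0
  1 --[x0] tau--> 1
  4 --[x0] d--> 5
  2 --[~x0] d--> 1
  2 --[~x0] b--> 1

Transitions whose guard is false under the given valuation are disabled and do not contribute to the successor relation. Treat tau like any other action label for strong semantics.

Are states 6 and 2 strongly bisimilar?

Answer: BISIMILAR

Working:
Refine partition for ~:
  P[0] = {{0,1,2,3,4,5,6,7}}
  P[1] = {{0,3},{1},{2,6},{4},{5},{7}}
  P[2] = {{0},{1},{2,6},{3},{4},{5},{7}}
stable after 3 split(s): 7 block(s)
6∈{2,6}, 2∈{2,6}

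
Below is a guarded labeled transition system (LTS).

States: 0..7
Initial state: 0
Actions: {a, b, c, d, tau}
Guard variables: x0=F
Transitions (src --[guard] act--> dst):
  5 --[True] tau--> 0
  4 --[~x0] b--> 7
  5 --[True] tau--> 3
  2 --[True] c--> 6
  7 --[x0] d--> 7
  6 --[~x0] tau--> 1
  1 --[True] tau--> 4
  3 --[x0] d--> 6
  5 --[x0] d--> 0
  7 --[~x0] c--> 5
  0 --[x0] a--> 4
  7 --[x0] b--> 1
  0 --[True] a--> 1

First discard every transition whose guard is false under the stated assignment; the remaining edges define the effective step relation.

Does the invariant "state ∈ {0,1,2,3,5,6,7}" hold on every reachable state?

Answer: INVARIANT VIOLATED at state 4

Working:
Safe = {0,1,2,3,5,6,7}
Reach set: {0,1,3,4,5,7}
  0: ✓
  1: ✓
  3: ✓
  4: outside
  5: ✓
  7: ✓
reach 4 via a·tau — violates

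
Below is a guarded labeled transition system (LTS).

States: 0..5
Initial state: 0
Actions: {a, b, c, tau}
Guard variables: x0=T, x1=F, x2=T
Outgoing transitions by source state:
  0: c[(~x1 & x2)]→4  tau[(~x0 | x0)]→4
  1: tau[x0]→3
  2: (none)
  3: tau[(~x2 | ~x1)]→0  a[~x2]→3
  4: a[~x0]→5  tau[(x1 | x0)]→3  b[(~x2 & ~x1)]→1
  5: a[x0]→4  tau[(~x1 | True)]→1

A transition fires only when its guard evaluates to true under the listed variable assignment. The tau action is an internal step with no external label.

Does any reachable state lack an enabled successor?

Answer: DEADLOCK-FREE

Working:
Reach set: {0,3,4}
  0: c→4  tau→4  [2 exit(s)]
  3: tau→0  [1 exit(s)]
  4: tau→3  [1 exit(s)]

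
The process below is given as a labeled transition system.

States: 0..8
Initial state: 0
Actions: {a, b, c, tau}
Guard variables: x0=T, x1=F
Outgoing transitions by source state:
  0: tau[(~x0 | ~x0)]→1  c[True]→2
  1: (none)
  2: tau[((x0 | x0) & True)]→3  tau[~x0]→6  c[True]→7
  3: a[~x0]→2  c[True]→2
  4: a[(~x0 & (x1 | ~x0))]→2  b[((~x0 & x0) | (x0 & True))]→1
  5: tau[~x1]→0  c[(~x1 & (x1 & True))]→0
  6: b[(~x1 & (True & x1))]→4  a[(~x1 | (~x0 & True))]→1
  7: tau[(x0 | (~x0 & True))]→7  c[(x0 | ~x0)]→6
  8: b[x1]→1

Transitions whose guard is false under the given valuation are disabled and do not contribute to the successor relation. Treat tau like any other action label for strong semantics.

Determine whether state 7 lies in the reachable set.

Guard filter leaves 9 enabled edge(s).
Layer 0: {0}
Layer 1: {2}  cumulative {0,2}
Layer 2: {3,7}  cumulative {0,2,3,7}
Layer 3: {6}  cumulative {0,2,3,6,7}
Layer 4: {1}  cumulative {0,1,2,3,6,7}
Reach set: {0,1,2,3,6,7}
Path to 7: c·c

Answer: REACHABLE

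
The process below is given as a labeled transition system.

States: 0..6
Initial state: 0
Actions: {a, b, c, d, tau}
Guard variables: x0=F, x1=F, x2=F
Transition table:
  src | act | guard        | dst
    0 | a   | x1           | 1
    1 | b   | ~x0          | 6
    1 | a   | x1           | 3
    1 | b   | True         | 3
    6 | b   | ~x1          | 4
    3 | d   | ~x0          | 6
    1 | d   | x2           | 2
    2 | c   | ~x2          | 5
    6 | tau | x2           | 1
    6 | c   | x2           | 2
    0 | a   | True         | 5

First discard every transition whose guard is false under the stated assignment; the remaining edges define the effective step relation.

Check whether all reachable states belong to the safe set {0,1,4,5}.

Inv-set: {0,1,4,5}
Reach set: {0,5}
  0: ok
  5: ok

Answer: INVARIANT HOLDS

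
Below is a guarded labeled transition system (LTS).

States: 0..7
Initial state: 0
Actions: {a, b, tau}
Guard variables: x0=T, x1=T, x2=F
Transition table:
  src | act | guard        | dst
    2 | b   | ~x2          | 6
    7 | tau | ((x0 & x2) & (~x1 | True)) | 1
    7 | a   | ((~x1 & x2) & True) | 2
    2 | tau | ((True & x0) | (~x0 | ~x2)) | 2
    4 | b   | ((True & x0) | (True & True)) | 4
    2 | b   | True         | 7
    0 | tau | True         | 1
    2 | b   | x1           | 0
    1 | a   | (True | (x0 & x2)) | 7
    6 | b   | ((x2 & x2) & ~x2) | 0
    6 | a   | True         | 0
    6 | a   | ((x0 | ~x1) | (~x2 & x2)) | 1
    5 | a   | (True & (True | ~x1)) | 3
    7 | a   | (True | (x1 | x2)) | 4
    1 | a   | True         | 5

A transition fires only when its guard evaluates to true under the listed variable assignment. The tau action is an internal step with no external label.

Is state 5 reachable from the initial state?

After dropping false guards: 12 live edges.
Layer 0: {0}
Layer 1: {1}  total {0,1}
Layer 2: {5,7}  total {0,1,5,7}
Layer 3: {3,4}  total {0,1,3,4,5,7}
R = {0,1,3,4,5,7}
witness 5: tau·a

Answer: REACHABLE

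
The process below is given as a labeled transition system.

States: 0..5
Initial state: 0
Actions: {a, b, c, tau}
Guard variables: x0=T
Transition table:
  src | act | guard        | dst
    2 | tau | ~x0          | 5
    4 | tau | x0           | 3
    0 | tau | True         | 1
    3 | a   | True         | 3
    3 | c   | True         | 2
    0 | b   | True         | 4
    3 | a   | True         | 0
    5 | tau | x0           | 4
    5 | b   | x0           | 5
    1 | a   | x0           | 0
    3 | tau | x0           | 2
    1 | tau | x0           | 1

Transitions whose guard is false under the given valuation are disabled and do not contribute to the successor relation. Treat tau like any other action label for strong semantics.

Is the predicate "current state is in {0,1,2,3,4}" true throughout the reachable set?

Allowed set {0,1,2,3,4}
Reach set: {0,1,2,3,4}
  0: ok
  1: ok
  2: ok
  3: ok
  4: ok

Answer: INVARIANT HOLDS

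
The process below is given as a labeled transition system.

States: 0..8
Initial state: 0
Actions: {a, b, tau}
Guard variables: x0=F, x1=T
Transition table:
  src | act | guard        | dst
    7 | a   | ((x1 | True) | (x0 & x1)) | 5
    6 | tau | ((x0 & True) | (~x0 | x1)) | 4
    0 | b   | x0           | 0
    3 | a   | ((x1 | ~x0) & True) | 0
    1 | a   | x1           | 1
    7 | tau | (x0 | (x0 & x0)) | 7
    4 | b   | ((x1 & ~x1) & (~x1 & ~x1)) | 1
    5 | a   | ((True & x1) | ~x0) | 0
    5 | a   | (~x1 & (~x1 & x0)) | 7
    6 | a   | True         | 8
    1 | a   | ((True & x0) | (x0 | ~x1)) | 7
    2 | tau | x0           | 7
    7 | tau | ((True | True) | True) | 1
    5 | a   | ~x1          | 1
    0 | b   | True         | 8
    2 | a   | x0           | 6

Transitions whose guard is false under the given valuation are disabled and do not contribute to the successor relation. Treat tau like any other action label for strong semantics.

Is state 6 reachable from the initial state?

Answer: UNREACHABLE

Working:
8 transition(s) survive guard evaluation.
L0 = {0}
L1 = {8}  total {0,8}
Reachable = {0,8}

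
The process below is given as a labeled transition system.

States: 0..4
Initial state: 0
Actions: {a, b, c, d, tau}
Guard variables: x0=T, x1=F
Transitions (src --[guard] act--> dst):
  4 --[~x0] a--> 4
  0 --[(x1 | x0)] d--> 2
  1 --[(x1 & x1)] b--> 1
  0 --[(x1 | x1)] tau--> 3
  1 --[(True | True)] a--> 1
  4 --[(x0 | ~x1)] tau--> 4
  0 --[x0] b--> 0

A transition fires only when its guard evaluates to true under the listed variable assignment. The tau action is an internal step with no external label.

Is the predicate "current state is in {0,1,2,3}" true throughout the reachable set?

Safe = {0,1,2,3}
Reachable = {0,2}
  0: safe
  2: safe

Answer: INVARIANT HOLDS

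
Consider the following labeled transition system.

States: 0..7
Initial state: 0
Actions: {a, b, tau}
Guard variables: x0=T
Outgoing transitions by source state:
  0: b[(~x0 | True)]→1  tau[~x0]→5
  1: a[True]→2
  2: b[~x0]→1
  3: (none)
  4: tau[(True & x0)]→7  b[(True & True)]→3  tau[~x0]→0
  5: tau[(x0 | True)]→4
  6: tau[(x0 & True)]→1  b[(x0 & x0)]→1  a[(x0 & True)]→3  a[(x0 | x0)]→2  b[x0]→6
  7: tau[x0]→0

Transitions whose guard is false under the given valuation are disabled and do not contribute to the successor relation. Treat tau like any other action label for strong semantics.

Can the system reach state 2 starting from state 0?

Guard filter leaves 11 enabled edge(s).
L0 = {0}
L1 = {1}  cumulative {0,1}
L2 = {2}  cumulative {0,1,2}
R = {0,1,2}
trace reaching 2: b·a

Answer: REACHABLE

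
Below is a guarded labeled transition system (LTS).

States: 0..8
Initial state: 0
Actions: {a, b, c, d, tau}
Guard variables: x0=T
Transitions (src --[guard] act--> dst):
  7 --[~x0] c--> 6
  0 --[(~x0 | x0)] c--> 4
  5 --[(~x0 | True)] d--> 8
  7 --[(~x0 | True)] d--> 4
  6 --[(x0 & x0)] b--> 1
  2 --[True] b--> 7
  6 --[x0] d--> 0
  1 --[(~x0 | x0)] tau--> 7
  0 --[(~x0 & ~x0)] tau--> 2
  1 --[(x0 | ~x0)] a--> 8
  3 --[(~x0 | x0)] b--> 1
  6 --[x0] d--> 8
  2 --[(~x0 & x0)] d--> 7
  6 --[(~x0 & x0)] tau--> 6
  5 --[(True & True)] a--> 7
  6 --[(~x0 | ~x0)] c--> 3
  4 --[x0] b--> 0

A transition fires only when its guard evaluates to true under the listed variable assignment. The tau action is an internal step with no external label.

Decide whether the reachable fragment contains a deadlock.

Answer: DEADLOCK-FREE

Working:
Reach set: {0,4}
  0: c→4  [deg 1]
  4: b→0  [deg 1]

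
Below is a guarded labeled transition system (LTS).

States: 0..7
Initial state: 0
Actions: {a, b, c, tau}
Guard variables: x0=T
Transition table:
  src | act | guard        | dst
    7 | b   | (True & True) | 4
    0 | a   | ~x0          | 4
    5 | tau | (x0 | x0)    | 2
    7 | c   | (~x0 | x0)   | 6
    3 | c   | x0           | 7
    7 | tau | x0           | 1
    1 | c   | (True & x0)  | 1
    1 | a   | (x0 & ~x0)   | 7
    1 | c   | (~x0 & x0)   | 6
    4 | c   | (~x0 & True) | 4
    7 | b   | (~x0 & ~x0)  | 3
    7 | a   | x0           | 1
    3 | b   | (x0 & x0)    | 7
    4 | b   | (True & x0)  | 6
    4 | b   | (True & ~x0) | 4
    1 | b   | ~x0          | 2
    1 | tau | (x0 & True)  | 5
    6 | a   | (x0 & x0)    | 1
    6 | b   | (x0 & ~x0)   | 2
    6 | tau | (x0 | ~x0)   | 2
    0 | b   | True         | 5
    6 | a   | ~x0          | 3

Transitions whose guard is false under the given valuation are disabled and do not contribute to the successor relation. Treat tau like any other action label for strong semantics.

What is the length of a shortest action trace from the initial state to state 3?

BFS to 3:
  L0 = {0}
  L1 = {5}
  L2 = {2}
3 never appears.

Answer: UNREACHABLE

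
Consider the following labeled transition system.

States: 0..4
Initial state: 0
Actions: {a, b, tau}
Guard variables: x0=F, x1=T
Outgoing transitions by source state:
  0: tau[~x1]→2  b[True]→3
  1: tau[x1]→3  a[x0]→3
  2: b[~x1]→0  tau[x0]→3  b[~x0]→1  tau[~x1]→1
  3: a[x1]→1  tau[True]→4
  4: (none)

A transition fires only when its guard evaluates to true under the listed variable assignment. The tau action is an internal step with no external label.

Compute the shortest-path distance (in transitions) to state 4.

Answer: 2

Trace:
Breadth-first toward 4:
  depth 0: {0}
  depth 1: {3}
  depth 2: {1,4}
4 enters at depth 2; path b·tau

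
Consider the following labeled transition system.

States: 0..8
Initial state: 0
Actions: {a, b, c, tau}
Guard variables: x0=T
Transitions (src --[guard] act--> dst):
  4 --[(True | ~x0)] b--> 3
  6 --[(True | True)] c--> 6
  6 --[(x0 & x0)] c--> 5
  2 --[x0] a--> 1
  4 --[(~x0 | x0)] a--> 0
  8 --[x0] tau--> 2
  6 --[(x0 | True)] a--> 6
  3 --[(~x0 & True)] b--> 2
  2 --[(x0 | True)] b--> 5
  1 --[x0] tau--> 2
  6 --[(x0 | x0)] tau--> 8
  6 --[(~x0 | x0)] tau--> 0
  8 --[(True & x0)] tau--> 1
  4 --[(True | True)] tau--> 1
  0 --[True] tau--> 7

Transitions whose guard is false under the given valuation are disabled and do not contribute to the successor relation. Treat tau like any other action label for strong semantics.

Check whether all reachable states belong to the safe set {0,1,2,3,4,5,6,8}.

Safe = {0,1,2,3,4,5,6,8}
Reach set: {0,7}
  0: safe
  7: VIOLATES
reach 7 via tau — violates

Answer: INVARIANT VIOLATED at state 7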